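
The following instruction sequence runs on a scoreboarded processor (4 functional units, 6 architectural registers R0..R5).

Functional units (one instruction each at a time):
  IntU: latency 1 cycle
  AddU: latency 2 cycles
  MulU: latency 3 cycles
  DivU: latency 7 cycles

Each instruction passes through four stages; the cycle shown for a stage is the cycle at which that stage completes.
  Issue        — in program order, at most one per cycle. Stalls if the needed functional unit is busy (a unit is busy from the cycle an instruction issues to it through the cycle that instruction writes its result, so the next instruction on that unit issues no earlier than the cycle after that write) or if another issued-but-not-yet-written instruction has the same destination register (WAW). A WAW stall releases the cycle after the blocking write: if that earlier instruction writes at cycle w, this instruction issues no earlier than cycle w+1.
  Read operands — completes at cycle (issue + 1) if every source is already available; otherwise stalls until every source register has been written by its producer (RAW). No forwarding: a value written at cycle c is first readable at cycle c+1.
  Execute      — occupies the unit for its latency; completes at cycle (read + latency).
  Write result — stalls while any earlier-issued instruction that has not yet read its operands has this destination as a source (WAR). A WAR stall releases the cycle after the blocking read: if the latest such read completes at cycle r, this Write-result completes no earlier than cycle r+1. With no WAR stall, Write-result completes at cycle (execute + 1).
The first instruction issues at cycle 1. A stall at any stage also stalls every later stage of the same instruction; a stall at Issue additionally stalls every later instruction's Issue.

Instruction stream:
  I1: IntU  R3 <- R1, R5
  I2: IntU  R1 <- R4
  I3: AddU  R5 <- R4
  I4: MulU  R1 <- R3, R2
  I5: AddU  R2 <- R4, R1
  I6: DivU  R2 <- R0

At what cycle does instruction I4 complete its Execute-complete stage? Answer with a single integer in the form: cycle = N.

[1] I1→IntU
[2] I1 RO
[3] I1 EX
[4] I1 WR R3
[5] I2→IntU
[6] I2 RO · I3→AddU
[7] I2 EX · I3 RO
[8] I2 WR R1
[9] I3 EX · I4→MulU
[10] I3 WR R5 · I4 RO
[11] I5→AddU
[13] I4 EX
[14] I4 WR R1
[15] I5 RO
[17] I5 EX
[18] I5 WR R2
[19] I6→DivU
[20] I6 RO
[27] I6 EX
[28] I6 WR R2

cycle = 13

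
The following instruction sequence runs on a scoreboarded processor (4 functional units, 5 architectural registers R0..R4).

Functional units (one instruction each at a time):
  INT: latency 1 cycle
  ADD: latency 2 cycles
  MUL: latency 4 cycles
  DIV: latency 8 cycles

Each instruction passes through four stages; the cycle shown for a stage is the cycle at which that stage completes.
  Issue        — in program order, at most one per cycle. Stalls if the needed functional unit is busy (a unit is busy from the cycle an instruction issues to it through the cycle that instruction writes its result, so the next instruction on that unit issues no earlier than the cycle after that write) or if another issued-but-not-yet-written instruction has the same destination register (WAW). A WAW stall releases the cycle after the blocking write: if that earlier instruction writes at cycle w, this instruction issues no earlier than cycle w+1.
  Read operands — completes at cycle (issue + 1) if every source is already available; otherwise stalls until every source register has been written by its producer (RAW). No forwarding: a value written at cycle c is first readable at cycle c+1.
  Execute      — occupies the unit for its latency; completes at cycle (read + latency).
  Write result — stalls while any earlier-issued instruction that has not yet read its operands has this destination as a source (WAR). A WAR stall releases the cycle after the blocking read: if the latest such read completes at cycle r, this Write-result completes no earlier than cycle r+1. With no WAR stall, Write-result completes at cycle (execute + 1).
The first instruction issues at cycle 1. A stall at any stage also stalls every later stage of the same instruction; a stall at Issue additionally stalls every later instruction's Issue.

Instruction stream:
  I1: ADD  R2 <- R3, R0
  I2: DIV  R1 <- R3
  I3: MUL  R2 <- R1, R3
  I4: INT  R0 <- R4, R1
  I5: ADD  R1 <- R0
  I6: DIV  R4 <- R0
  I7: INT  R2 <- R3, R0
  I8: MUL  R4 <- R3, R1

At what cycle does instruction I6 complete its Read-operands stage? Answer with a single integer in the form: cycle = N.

cycle = 16

I1  is:1  ro:2  ex:4  wr:5
I2  is:2  ro:3  ex:11  wr:12
I3  is:6  ro:13  ex:17  wr:18  — WAW R2: wait I1 write@5, RAW R1: wait I2 write@12
I4  is:7  ro:13  ex:14  wr:15  — RAW R1: wait I2 write@12
I5  is:13  ro:16  ex:18  wr:19  — WAW R1: wait I2 write@12, RAW R0: wait I4 write@15
I6  is:14  ro:16  ex:24  wr:25  — RAW R0: wait I4 write@15
I7  is:19  ro:20  ex:21  wr:22  — WAW R2: wait I3 write@18
I8  is:26  ro:27  ex:31  wr:32  — WAW R4: wait I6 write@25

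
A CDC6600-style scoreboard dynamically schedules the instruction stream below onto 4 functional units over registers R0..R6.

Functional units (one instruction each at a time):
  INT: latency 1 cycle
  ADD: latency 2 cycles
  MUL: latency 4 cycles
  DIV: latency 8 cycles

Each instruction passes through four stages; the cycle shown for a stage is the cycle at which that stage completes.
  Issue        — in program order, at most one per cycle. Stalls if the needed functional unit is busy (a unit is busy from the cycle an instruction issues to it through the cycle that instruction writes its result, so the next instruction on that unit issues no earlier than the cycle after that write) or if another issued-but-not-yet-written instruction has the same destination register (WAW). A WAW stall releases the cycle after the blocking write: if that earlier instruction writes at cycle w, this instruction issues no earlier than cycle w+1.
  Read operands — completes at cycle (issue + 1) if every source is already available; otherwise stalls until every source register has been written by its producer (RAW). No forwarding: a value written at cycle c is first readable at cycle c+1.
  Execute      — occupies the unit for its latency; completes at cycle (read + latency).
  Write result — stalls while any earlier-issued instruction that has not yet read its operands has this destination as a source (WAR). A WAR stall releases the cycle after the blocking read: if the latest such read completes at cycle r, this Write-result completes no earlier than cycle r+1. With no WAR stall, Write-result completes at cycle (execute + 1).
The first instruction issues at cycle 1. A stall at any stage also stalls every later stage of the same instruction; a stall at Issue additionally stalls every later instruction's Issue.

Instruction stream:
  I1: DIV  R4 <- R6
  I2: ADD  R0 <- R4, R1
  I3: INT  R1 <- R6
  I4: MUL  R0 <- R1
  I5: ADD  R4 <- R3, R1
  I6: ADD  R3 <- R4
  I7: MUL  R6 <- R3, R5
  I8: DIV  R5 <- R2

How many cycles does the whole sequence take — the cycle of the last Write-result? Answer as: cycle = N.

cycle = 34

I1 -> (1, 2, 10, 11)
I2 -> (2, 12, 14, 15)  // RAW R4: wait I1 write@11
I3 -> (3, 4, 5, 13)  // WAR R1: wait I2 read@12
I4 -> (16, 17, 21, 22)  // WAW R0: wait I2 write@15
I5 -> (17, 18, 20, 21)
I6 -> (22, 23, 25, 26)  // struct: ADD busy until I5 writes@21
I7 -> (23, 27, 31, 32)  // RAW R3: wait I6 write@26
I8 -> (24, 25, 33, 34)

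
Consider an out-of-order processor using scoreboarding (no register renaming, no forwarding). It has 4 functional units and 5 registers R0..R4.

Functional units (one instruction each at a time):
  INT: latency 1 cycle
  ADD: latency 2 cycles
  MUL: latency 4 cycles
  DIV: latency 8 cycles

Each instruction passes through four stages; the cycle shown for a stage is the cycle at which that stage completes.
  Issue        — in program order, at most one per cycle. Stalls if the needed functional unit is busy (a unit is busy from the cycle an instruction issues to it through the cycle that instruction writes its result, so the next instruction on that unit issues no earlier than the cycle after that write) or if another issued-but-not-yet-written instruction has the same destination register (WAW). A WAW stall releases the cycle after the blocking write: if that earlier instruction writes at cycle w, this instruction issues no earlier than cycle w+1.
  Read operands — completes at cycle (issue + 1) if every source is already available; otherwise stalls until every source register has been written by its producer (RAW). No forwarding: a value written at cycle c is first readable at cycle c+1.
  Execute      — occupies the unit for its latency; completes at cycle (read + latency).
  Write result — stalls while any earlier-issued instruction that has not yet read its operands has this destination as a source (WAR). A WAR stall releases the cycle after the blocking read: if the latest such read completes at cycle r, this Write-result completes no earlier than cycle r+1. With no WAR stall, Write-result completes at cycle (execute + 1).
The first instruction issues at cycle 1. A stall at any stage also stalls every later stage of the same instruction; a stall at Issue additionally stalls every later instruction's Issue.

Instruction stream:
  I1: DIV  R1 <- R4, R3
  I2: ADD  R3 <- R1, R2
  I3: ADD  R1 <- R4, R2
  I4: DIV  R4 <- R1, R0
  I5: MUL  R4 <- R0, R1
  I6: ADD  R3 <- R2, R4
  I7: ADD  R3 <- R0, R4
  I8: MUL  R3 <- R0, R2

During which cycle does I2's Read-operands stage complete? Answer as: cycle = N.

cycle = 12

c1: issue I1 (DIV)
c2: I1 read-ops | issue I2 (ADD)
c10: I1 finished on DIV
c11: I1→R1
c12: I2 read-ops
c14: I2 finished on ADD
c15: I2→R3
c16: issue I3 (ADD)
c17: I3 read-ops | issue I4 (DIV)
c19: I3 finished on ADD
c20: I3→R1
c21: I4 read-ops
c29: I4 finished on DIV
c30: I4→R4
c31: issue I5 (MUL)
c32: I5 read-ops | issue I6 (ADD)
c36: I5 finished on MUL
c37: I5→R4
c38: I6 read-ops
c40: I6 finished on ADD
c41: I6→R3
c42: issue I7 (ADD)
c43: I7 read-ops
c45: I7 finished on ADD
c46: I7→R3
c47: issue I8 (MUL)
c48: I8 read-ops
c52: I8 finished on MUL
c53: I8→R3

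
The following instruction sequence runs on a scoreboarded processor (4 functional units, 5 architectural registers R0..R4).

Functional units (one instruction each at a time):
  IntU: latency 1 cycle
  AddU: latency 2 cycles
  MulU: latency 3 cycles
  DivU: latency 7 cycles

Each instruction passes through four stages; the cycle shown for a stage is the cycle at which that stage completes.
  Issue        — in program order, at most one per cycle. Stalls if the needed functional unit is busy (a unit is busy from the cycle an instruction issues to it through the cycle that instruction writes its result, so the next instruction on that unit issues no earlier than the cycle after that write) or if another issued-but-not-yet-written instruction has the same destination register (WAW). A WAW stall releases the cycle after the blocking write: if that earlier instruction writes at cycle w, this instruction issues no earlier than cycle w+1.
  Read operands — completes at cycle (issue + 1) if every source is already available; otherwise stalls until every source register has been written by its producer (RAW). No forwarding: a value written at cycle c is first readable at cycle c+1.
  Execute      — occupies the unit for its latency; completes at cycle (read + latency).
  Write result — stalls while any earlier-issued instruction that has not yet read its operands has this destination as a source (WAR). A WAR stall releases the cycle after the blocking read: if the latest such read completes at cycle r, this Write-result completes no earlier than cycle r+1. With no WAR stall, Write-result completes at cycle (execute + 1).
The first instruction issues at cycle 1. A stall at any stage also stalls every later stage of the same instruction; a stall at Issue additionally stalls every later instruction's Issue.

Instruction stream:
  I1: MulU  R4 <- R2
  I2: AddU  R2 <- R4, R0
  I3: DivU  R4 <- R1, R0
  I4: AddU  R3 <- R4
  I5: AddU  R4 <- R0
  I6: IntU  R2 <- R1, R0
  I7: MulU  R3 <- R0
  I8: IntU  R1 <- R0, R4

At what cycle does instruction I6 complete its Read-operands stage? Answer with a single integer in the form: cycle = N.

cycle = 23

  I1 | 1 | 2 | 5 | 6
  I2 | 2 | 7 | 9 | 10   RAW R4: wait I1 write@6
  I3 | 7 | 8 | 15 | 16   WAW R4: wait I1 write@6
  I4 | 11 | 17 | 19 | 20   struct: AddU busy until I2 writes@10 · RAW R4: wait I3 write@16
  I5 | 21 | 22 | 24 | 25   struct: AddU busy until I4 writes@20
  I6 | 22 | 23 | 24 | 25
  I7 | 23 | 24 | 27 | 28
  I8 | 26 | 27 | 28 | 29   struct: IntU busy until I6 writes@25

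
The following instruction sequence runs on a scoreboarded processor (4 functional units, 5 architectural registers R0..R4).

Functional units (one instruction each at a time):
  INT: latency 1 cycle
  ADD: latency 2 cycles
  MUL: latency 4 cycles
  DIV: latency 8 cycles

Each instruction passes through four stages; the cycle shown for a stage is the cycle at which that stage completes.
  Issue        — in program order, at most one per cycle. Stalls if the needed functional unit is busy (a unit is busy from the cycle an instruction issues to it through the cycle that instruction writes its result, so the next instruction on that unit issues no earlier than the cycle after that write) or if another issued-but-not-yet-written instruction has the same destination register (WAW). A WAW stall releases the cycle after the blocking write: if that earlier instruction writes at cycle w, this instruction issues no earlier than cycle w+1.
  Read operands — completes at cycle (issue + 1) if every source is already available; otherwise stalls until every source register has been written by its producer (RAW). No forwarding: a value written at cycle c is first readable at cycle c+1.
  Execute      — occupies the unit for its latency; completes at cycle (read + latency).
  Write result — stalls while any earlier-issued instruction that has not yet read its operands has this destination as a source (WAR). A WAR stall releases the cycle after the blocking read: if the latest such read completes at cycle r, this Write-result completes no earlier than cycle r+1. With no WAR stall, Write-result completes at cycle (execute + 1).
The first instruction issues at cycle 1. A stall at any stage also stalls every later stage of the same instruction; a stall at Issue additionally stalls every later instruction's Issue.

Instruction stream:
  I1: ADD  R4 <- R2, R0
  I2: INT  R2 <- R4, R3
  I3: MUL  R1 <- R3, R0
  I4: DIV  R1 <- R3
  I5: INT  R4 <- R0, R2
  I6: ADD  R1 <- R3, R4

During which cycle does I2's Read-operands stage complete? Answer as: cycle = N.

cycle = 6

c1: I1→ADD
c2: I1 RO | I2→INT
c3: I3→MUL
c4: I1 EX | I3 RO
c5: I1 WR R4
c6: I2 RO
c7: I2 EX
c8: I2 WR R2 | I3 EX
c9: I3 WR R1
c10: I4→DIV
c11: I4 RO | I5→INT
c12: I5 RO
c13: I5 EX
c14: I5 WR R4
c19: I4 EX
c20: I4 WR R1
c21: I6→ADD
c22: I6 RO
c24: I6 EX
c25: I6 WR R1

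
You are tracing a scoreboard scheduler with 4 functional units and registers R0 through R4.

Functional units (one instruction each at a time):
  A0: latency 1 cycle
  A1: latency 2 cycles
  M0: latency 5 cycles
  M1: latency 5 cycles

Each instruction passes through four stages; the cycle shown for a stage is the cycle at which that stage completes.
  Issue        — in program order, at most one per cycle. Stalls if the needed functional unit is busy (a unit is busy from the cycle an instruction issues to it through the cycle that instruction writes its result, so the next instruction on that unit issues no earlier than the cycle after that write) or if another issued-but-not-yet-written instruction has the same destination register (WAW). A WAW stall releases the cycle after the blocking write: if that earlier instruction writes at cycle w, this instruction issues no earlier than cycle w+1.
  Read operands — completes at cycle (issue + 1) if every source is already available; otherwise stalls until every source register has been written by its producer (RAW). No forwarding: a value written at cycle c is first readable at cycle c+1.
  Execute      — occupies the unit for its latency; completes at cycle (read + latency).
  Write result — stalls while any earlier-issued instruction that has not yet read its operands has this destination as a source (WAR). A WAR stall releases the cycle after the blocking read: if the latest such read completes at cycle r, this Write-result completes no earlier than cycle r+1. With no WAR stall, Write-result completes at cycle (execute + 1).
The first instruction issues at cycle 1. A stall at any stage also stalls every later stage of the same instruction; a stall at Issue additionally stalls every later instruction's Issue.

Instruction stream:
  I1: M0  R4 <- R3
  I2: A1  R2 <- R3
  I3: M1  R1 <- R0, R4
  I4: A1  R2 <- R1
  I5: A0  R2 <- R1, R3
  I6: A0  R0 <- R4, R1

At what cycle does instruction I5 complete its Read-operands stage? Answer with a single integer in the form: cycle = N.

cycle = 21

I1 -> (1, 2, 7, 8)
I2 -> (2, 3, 5, 6)
I3 -> (3, 9, 14, 15)  // RAW R4: wait I1 write@8
I4 -> (7, 16, 18, 19)  // struct: A1 busy until I2 writes@6, RAW R1: wait I3 write@15
I5 -> (20, 21, 22, 23)  // WAW R2: wait I4 write@19
I6 -> (24, 25, 26, 27)  // struct: A0 busy until I5 writes@23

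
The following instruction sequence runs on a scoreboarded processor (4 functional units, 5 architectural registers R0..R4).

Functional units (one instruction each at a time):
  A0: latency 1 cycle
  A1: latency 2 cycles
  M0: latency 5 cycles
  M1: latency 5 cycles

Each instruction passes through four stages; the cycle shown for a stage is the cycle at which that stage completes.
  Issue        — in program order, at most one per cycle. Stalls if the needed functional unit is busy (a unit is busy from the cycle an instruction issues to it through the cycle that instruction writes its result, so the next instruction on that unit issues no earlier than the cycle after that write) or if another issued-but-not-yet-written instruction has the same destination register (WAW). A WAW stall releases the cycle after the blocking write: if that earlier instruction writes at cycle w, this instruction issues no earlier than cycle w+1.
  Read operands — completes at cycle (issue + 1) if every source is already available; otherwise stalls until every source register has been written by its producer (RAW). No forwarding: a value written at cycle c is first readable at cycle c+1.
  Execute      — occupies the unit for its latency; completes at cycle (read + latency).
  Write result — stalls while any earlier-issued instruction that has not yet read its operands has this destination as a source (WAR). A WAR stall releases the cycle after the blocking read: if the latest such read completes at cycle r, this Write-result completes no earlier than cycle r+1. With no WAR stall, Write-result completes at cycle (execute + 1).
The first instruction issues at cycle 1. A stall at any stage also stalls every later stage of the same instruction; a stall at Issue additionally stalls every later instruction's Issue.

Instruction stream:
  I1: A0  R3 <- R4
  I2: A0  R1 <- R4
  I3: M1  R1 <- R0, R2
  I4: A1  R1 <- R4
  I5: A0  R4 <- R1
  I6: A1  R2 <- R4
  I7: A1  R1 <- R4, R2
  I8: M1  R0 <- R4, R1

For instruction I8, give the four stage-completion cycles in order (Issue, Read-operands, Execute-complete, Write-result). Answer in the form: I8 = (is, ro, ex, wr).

I8 = (30, 34, 39, 40)

c1: issue I1 (A0)
c2: I1 read-ops
c3: I1 finished on A0
c4: I1→R3
c5: issue I2 (A0)
c6: I2 read-ops
c7: I2 finished on A0
c8: I2→R1
c9: issue I3 (M1)
c10: I3 read-ops
c15: I3 finished on M1
c16: I3→R1
c17: issue I4 (A1)
c18: I4 read-ops | issue I5 (A0)
c20: I4 finished on A1
c21: I4→R1
c22: I5 read-ops | issue I6 (A1)
c23: I5 finished on A0
c24: I5→R4
c25: I6 read-ops
c27: I6 finished on A1
c28: I6→R2
c29: issue I7 (A1)
c30: I7 read-ops | issue I8 (M1)
c32: I7 finished on A1
c33: I7→R1
c34: I8 read-ops
c39: I8 finished on M1
c40: I8→R0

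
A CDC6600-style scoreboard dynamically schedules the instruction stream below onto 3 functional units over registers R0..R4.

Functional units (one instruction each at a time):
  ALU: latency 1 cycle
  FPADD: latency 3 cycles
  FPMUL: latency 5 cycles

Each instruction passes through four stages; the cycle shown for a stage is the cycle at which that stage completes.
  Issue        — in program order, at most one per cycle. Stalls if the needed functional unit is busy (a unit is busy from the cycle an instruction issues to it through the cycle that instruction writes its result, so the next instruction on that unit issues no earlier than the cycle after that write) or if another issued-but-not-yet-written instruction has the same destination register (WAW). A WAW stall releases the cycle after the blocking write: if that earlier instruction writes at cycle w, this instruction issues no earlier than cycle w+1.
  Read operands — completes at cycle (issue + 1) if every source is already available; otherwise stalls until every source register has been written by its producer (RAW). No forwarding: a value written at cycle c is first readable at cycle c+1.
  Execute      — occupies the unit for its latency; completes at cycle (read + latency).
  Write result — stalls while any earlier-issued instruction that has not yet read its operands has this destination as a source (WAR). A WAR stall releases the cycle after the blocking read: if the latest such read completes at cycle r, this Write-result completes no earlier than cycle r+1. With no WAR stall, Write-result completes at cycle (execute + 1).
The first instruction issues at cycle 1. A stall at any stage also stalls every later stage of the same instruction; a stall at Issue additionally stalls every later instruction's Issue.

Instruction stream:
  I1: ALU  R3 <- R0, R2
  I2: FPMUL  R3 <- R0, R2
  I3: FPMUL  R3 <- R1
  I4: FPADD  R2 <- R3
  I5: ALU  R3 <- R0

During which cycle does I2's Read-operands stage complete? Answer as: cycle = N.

I1  is:1  ro:2  ex:3  wr:4
I2  is:5  ro:6  ex:11  wr:12  — WAW R3: wait I1 write@4
I3  is:13  ro:14  ex:19  wr:20  — struct: FPMUL busy until I2 writes@12
I4  is:14  ro:21  ex:24  wr:25  — RAW R3: wait I3 write@20
I5  is:21  ro:22  ex:23  wr:24  — WAW R3: wait I3 write@20

cycle = 6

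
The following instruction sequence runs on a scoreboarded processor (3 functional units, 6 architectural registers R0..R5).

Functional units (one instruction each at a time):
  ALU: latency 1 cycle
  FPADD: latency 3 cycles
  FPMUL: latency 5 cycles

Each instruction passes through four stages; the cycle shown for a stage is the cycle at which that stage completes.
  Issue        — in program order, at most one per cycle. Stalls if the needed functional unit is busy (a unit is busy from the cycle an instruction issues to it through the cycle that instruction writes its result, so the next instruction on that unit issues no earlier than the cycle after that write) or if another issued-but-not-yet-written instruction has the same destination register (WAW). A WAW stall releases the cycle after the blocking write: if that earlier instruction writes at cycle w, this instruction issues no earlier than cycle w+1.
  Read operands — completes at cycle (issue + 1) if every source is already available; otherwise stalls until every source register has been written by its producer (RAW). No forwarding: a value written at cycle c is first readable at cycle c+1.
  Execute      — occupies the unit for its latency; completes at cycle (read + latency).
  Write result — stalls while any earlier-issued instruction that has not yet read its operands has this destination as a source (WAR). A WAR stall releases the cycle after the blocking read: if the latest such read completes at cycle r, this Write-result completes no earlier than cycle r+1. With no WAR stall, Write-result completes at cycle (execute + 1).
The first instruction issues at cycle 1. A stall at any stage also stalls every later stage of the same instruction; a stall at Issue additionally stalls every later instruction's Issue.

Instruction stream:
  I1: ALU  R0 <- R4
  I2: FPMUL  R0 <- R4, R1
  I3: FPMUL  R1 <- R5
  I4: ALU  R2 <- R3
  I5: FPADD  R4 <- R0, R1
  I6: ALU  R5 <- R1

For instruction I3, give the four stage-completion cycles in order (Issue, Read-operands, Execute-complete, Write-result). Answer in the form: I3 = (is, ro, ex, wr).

[1] issue I1 (ALU)
[2] I1 read-ops
[3] I1 finished on ALU
[4] I1→R0
[5] issue I2 (FPMUL)
[6] I2 read-ops
[11] I2 finished on FPMUL
[12] I2→R0
[13] issue I3 (FPMUL)
[14] I3 read-ops; issue I4 (ALU)
[15] I4 read-ops; issue I5 (FPADD)
[16] I4 finished on ALU
[17] I4→R2
[18] issue I6 (ALU)
[19] I3 finished on FPMUL
[20] I3→R1
[21] I5 read-ops; I6 read-ops
[22] I6 finished on ALU
[23] I6→R5
[24] I5 finished on FPADD
[25] I5→R4

I3 = (13, 14, 19, 20)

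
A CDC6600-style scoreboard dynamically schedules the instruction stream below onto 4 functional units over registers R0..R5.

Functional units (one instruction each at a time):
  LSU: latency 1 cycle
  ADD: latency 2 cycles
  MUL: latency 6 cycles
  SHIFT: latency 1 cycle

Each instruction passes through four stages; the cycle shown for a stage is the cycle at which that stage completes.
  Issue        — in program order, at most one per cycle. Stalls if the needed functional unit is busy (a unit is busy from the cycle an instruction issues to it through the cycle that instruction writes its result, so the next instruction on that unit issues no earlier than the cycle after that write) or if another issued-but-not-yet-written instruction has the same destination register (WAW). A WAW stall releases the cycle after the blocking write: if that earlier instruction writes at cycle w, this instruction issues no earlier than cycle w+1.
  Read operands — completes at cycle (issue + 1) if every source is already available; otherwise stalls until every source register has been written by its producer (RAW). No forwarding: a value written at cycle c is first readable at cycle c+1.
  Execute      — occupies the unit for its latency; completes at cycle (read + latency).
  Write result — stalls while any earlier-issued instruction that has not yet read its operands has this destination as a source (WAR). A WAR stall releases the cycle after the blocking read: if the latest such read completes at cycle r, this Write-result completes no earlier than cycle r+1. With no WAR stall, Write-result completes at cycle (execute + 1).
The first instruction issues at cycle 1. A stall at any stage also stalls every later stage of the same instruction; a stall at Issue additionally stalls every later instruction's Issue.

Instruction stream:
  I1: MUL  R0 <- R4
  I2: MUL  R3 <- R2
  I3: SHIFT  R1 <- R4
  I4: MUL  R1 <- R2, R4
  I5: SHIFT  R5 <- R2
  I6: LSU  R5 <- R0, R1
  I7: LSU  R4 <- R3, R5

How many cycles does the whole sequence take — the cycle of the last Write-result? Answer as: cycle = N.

cycle = 34

I1 -> (1, 2, 8, 9)
I2 -> (10, 11, 17, 18)  // struct: MUL busy until I1 writes@9
I3 -> (11, 12, 13, 14)
I4 -> (19, 20, 26, 27)  // struct: MUL busy until I2 writes@18
I5 -> (20, 21, 22, 23)
I6 -> (24, 28, 29, 30)  // WAW R5: wait I5 write@23, RAW R1: wait I4 write@27
I7 -> (31, 32, 33, 34)  // struct: LSU busy until I6 writes@30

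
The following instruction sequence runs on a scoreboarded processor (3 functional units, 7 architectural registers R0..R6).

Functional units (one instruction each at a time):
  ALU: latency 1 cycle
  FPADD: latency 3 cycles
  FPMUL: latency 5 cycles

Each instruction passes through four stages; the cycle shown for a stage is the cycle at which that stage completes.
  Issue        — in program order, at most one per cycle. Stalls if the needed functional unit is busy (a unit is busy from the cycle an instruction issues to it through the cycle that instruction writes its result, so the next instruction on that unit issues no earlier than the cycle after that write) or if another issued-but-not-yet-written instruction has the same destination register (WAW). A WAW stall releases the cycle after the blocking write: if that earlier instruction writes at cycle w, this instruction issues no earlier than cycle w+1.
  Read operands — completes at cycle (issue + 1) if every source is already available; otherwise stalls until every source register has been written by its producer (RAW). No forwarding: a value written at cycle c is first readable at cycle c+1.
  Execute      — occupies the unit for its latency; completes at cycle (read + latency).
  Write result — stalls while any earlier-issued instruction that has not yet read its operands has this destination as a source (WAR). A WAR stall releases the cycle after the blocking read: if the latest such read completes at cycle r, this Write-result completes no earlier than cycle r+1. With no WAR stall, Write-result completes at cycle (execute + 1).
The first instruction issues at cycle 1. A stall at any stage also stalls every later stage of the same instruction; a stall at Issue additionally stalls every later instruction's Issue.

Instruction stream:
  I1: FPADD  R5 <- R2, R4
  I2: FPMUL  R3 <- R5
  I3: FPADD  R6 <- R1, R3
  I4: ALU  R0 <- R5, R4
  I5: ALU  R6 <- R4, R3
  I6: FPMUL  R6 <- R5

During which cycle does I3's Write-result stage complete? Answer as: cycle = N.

[I1] 1/2/5/6
[I2] 2/7/12/13  (RAW R5: wait I1 write@6)
[I3] 7/14/17/18  (struct: FPADD busy until I1 writes@6; RAW R3: wait I2 write@13)
[I4] 8/9/10/11
[I5] 19/20/21/22  (WAW R6: wait I3 write@18)
[I6] 23/24/29/30  (WAW R6: wait I5 write@22)

cycle = 18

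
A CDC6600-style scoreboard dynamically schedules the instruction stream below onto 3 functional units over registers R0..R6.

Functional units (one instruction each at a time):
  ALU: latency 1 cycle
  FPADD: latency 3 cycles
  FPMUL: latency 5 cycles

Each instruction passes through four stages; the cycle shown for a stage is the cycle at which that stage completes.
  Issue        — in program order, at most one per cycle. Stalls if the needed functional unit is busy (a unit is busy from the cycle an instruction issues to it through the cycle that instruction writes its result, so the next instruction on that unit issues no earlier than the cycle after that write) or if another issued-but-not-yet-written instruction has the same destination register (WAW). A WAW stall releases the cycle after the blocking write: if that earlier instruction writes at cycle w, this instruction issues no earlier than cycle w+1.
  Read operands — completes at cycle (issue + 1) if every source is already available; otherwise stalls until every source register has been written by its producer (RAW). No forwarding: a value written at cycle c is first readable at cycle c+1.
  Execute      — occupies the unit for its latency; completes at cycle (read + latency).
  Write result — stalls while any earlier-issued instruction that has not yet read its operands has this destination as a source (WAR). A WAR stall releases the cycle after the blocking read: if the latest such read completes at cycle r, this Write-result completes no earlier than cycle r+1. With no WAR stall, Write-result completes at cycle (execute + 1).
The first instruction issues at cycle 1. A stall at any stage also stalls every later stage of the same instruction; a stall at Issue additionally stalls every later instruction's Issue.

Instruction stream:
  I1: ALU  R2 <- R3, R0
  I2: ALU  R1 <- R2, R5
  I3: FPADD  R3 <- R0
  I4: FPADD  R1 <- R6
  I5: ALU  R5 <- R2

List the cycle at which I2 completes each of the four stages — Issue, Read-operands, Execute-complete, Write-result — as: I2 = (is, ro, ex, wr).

I2 = (5, 6, 7, 8)

1) issue 1, read 2, done 3, write 4
2) issue 5, read 6, done 7, write 8  <struct: ALU busy until I1 writes@4>
3) issue 6, read 7, done 10, write 11
4) issue 12, read 13, done 16, write 17  <struct: FPADD busy until I3 writes@11>
5) issue 13, read 14, done 15, write 16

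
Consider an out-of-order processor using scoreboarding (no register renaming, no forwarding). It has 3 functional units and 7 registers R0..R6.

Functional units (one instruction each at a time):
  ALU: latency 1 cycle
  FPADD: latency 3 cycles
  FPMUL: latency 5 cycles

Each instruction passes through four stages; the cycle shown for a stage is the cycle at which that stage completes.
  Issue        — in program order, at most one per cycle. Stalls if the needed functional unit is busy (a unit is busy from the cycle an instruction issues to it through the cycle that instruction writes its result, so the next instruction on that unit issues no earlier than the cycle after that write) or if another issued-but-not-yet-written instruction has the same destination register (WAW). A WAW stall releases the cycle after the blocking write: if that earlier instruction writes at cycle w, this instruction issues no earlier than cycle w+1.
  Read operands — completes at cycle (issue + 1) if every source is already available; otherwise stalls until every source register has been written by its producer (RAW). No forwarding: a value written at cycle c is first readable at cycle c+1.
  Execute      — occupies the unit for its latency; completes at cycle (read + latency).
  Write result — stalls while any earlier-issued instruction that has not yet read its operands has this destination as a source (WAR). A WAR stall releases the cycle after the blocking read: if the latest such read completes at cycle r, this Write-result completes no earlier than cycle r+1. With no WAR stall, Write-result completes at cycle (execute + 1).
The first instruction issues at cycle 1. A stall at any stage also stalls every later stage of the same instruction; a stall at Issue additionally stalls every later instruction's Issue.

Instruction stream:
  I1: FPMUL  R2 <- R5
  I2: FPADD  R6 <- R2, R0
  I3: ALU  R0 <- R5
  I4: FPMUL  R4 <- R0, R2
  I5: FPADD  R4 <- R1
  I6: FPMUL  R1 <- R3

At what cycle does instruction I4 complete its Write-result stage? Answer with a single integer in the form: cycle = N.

I1: IS=1 RO=2 EX=7 WR=8
I2: IS=2 RO=9 EX=12 WR=13  [RAW R2: wait I1 write@8]
I3: IS=3 RO=4 EX=5 WR=10  [WAR R0: wait I2 read@9]
I4: IS=9 RO=11 EX=16 WR=17  [struct: FPMUL busy until I1 writes@8; RAW R0: wait I3 write@10]
I5: IS=18 RO=19 EX=22 WR=23  [WAW R4: wait I4 write@17]
I6: IS=19 RO=20 EX=25 WR=26

cycle = 17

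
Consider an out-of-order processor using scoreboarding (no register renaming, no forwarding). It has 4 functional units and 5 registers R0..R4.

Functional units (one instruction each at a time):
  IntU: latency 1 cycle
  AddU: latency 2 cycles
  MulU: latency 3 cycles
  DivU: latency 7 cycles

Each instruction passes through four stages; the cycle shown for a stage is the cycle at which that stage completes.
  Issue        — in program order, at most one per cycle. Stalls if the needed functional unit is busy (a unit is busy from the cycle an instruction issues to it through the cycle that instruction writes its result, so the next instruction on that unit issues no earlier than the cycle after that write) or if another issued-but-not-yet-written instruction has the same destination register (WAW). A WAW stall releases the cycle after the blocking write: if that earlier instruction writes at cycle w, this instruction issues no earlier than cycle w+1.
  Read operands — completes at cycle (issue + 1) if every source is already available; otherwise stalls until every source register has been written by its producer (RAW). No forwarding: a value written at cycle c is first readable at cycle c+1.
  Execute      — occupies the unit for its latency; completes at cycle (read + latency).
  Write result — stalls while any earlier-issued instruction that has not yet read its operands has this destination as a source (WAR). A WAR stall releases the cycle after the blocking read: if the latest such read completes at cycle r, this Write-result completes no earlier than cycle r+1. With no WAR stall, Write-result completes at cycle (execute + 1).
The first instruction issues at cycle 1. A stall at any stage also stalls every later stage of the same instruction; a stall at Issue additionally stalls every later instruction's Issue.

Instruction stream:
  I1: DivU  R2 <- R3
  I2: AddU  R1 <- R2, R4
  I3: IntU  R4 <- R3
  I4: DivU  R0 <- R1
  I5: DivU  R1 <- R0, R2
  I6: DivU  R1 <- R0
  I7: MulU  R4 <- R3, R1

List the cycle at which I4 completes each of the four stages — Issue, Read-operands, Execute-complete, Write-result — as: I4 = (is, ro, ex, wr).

[I1] 1/2/9/10
[I2] 2/11/13/14  (RAW R2: wait I1 write@10)
[I3] 3/4/5/12  (WAR R4: wait I2 read@11)
[I4] 11/15/22/23  (struct: DivU busy until I1 writes@10; RAW R1: wait I2 write@14)
[I5] 24/25/32/33  (struct: DivU busy until I4 writes@23)
[I6] 34/35/42/43  (struct: DivU busy until I5 writes@33)
[I7] 35/44/47/48  (RAW R1: wait I6 write@43)

I4 = (11, 15, 22, 23)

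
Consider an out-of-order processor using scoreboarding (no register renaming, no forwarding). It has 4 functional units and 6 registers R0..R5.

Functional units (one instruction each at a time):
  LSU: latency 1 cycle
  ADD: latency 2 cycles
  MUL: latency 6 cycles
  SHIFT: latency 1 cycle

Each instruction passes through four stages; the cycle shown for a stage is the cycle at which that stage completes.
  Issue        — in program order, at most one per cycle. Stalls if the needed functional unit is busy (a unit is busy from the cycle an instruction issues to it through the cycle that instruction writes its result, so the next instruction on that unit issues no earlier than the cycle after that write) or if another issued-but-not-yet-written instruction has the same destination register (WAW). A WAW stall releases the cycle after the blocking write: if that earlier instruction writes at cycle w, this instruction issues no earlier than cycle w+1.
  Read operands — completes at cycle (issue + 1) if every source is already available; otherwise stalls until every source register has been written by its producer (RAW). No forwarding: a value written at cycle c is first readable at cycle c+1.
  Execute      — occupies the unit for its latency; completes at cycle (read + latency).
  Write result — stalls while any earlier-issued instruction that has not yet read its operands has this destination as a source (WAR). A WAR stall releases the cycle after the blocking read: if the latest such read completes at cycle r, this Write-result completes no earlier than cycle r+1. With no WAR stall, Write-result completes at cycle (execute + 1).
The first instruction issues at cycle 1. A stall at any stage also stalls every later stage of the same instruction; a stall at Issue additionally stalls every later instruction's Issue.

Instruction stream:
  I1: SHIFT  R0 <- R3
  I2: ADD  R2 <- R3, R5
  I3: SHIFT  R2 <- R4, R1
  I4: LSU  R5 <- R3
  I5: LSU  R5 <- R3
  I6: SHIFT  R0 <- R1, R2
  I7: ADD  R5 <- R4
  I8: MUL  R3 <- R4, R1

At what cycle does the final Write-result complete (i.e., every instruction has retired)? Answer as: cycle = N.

[1] issue I1 (SHIFT)
[2] I1 read-ops | issue I2 (ADD)
[3] I1 finished on SHIFT | I2 read-ops
[4] I1→R0
[5] I2 finished on ADD
[6] I2→R2
[7] issue I3 (SHIFT)
[8] I3 read-ops | issue I4 (LSU)
[9] I3 finished on SHIFT | I4 read-ops
[10] I3→R2 | I4 finished on LSU
[11] I4→R5
[12] issue I5 (LSU)
[13] I5 read-ops | issue I6 (SHIFT)
[14] I5 finished on LSU | I6 read-ops
[15] I5→R5 | I6 finished on SHIFT
[16] I6→R0 | issue I7 (ADD)
[17] I7 read-ops | issue I8 (MUL)
[18] I8 read-ops
[19] I7 finished on ADD
[20] I7→R5
[24] I8 finished on MUL
[25] I8→R3

cycle = 25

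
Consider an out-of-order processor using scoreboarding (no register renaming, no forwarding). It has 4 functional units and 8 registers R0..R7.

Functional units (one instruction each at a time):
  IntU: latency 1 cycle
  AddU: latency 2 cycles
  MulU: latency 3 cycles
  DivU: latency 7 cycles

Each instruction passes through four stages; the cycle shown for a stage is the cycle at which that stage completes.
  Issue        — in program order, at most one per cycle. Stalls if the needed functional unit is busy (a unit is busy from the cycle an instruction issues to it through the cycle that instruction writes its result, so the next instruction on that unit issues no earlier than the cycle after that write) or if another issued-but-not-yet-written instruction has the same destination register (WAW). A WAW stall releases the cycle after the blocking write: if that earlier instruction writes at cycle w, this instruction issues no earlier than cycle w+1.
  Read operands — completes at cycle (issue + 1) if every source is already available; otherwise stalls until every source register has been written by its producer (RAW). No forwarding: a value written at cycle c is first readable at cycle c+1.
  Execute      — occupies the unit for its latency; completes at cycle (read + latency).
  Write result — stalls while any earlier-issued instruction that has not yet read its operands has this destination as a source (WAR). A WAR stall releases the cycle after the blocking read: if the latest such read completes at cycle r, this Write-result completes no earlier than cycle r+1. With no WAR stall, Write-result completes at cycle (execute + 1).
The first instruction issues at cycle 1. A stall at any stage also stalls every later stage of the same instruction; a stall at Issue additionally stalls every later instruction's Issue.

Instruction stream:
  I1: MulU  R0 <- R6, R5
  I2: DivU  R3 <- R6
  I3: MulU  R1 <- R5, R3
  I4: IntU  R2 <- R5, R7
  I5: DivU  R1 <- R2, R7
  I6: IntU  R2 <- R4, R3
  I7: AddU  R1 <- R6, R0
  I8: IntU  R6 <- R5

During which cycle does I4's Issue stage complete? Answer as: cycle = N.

cycle = 8

[I1] 1/2/5/6
[I2] 2/3/10/11
[I3] 7/12/15/16  (struct: MulU busy until I1 writes@6; RAW R3: wait I2 write@11)
[I4] 8/9/10/11
[I5] 17/18/25/26  (WAW R1: wait I3 write@16)
[I6] 18/19/20/21
[I7] 27/28/30/31  (WAW R1: wait I5 write@26)
[I8] 28/29/30/31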